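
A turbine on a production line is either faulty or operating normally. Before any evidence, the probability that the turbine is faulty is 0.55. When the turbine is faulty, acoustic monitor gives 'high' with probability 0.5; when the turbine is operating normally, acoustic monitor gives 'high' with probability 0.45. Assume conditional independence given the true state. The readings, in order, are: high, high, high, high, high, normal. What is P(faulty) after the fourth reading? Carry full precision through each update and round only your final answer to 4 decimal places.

0.6507

Apply Bayes' rule sequentially, carrying P(faulty) forward.
After 'high': P(faulty) = 0.5·0.5500 / (0.5·0.5500 + 0.45·0.4500) ≈ 0.5759
After 'high': P(faulty) = 0.5·0.5759 / (0.5·0.5759 + 0.45·0.4241) ≈ 0.6014
After 'high': P(faulty) = 0.5·0.6014 / (0.5·0.6014 + 0.45·0.3986) ≈ 0.6264
After 'high': P(faulty) = 0.5·0.6264 / (0.5·0.6264 + 0.45·0.3736) ≈ 0.6507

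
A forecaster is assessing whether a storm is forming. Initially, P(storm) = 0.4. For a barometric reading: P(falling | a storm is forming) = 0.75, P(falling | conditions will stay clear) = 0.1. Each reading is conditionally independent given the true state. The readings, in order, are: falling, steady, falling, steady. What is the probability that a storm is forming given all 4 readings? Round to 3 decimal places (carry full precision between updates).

After 'falling': P(storm) = 0.75·0.4000 / (0.75·0.4000 + 0.1·0.6000) ≈ 0.8333
After 'steady': P(storm) = 0.25·0.8333 / (0.25·0.8333 + 0.9·0.1667) ≈ 0.5814
After 'falling': P(storm) = 0.75·0.5814 / (0.75·0.5814 + 0.1·0.4186) ≈ 0.9124
After 'steady': P(storm) = 0.25·0.9124 / (0.25·0.9124 + 0.9·0.0876) ≈ 0.7432

0.743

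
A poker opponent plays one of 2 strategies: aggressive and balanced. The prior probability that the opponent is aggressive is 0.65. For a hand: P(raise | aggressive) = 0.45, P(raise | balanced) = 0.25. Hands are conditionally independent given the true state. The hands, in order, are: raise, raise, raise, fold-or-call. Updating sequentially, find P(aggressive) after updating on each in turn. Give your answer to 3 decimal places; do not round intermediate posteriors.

0.888

After 'raise': P(aggressive) = 0.45·0.6500 / (0.45·0.6500 + 0.25·0.3500) ≈ 0.7697
After 'raise': P(aggressive) = 0.45·0.7697 / (0.45·0.7697 + 0.25·0.2303) ≈ 0.8575
After 'raise': P(aggressive) = 0.45·0.8575 / (0.45·0.8575 + 0.25·0.1425) ≈ 0.9155
After 'fold-or-call': P(aggressive) = 0.55·0.9155 / (0.55·0.9155 + 0.75·0.0845) ≈ 0.8882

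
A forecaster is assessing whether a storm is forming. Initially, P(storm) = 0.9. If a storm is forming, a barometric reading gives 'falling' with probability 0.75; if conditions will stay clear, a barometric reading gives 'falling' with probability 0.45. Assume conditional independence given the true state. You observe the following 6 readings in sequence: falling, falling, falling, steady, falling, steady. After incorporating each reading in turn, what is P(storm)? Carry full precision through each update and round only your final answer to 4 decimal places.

0.9348

After 'falling': P(storm) = 0.75·0.9000 / (0.75·0.9000 + 0.45·0.1000) ≈ 0.9375
After 'falling': P(storm) = 0.75·0.9375 / (0.75·0.9375 + 0.45·0.0625) ≈ 0.9615
After 'falling': P(storm) = 0.75·0.9615 / (0.75·0.9615 + 0.45·0.0385) ≈ 0.9766
After 'steady': P(storm) = 0.25·0.9766 / (0.25·0.9766 + 0.55·0.0234) ≈ 0.9498
After 'falling': P(storm) = 0.75·0.9498 / (0.75·0.9498 + 0.45·0.0502) ≈ 0.9693
After 'steady': P(storm) = 0.25·0.9693 / (0.25·0.9693 + 0.55·0.0307) ≈ 0.9348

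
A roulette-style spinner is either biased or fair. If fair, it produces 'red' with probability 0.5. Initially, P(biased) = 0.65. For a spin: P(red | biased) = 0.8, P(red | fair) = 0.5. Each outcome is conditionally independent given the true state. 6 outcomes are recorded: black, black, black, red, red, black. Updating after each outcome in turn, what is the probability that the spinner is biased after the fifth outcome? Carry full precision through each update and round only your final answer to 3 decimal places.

After 'black': P(biased) = 0.2·0.6500 / (0.2·0.6500 + 0.5·0.3500) ≈ 0.4262
After 'black': P(biased) = 0.2·0.4262 / (0.2·0.4262 + 0.5·0.5738) ≈ 0.2291
After 'black': P(biased) = 0.2·0.2291 / (0.2·0.2291 + 0.5·0.7709) ≈ 0.1062
After 'red': P(biased) = 0.8·0.1062 / (0.8·0.1062 + 0.5·0.8938) ≈ 0.1598
After 'red': P(biased) = 0.8·0.1598 / (0.8·0.1598 + 0.5·0.8402) ≈ 0.2333

0.233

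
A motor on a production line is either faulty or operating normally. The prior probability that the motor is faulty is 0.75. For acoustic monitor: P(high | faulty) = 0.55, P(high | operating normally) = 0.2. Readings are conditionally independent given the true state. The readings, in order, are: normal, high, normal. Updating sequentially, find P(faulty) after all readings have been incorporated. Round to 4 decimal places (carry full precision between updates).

Apply Bayes' rule sequentially, carrying P(faulty) forward.
After 'normal': P(faulty) = 0.45·0.7500 / (0.45·0.7500 + 0.8·0.2500) ≈ 0.6279
After 'high': P(faulty) = 0.55·0.6279 / (0.55·0.6279 + 0.2·0.3721) ≈ 0.8227
After 'normal': P(faulty) = 0.45·0.8227 / (0.45·0.8227 + 0.8·0.1773) ≈ 0.7230

0.7230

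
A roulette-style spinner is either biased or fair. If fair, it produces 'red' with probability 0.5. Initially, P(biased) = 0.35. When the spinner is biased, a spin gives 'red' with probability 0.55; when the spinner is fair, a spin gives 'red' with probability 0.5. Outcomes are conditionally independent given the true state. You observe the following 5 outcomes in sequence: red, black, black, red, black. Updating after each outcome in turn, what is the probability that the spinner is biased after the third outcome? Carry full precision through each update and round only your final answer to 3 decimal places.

0.324

After 'red': P(biased) = 0.55·0.3500 / (0.55·0.3500 + 0.5·0.6500) ≈ 0.3720
After 'black': P(biased) = 0.45·0.3720 / (0.45·0.3720 + 0.5·0.6280) ≈ 0.3477
After 'black': P(biased) = 0.45·0.3477 / (0.45·0.3477 + 0.5·0.6523) ≈ 0.3242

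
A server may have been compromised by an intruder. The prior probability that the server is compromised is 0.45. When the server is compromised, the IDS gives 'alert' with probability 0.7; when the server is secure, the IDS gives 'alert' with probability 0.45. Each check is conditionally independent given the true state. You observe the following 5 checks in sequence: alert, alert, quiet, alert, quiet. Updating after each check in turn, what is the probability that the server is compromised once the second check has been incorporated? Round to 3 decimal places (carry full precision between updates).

0.664

After 'alert': P(compromised) = 0.7·0.4500 / (0.7·0.4500 + 0.45·0.5500) ≈ 0.5600
After 'alert': P(compromised) = 0.7·0.5600 / (0.7·0.5600 + 0.45·0.4400) ≈ 0.6644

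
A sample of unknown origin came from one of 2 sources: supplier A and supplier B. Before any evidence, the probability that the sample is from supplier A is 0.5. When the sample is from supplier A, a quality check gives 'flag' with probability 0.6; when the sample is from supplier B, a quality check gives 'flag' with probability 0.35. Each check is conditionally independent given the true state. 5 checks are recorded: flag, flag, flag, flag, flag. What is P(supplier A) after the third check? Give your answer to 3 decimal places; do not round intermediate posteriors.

After 'flag': P(supplier A) = 0.6·0.5000 / (0.6·0.5000 + 0.35·0.5000) ≈ 0.6316
After 'flag': P(supplier A) = 0.6·0.6316 / (0.6·0.6316 + 0.35·0.3684) ≈ 0.7461
After 'flag': P(supplier A) = 0.6·0.7461 / (0.6·0.7461 + 0.35·0.2539) ≈ 0.8344

0.834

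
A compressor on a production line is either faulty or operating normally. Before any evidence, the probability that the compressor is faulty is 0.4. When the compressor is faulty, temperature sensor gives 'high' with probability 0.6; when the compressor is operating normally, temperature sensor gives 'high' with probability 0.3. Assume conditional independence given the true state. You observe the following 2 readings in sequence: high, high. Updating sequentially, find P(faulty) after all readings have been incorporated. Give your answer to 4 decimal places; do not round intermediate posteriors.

After 'high': P(faulty) = 0.6·0.4000 / (0.6·0.4000 + 0.3·0.6000) ≈ 0.5714
After 'high': P(faulty) = 0.6·0.5714 / (0.6·0.5714 + 0.3·0.4286) ≈ 0.7273

0.7273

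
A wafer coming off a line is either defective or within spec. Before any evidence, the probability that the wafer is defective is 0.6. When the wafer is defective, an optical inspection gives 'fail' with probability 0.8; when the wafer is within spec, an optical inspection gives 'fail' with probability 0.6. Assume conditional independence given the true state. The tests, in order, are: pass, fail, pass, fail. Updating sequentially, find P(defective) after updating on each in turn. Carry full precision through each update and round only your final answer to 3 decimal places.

0.400

After 'pass': P(defective) = 0.2·0.6000 / (0.2·0.6000 + 0.4·0.4000) ≈ 0.4286
After 'fail': P(defective) = 0.8·0.4286 / (0.8·0.4286 + 0.6·0.5714) ≈ 0.5000
After 'pass': P(defective) = 0.2·0.5000 / (0.2·0.5000 + 0.4·0.5000) ≈ 0.3333
After 'fail': P(defective) = 0.8·0.3333 / (0.8·0.3333 + 0.6·0.6667) ≈ 0.4000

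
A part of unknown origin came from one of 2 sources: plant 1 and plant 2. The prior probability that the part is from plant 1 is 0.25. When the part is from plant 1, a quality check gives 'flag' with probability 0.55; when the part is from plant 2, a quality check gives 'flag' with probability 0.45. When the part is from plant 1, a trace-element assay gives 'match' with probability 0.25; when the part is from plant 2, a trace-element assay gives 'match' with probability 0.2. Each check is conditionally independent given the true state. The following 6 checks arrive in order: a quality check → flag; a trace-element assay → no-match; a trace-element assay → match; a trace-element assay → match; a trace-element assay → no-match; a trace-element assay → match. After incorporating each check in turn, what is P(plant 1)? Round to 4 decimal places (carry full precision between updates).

0.4115

Each posterior becomes the prior for the next update.
After a quality check='flag': P(plant 1) = 0.55·0.2500 / (0.55·0.2500 + 0.45·0.7500) ≈ 0.2895
After a trace-element assay='no-match': P(plant 1) = 0.75·0.2895 / (0.75·0.2895 + 0.8·0.7105) ≈ 0.2764
After a trace-element assay='match': P(plant 1) = 0.25·0.2764 / (0.25·0.2764 + 0.2·0.7236) ≈ 0.3231
After a trace-element assay='match': P(plant 1) = 0.25·0.3231 / (0.25·0.3231 + 0.2·0.6769) ≈ 0.3737
After a trace-element assay='no-match': P(plant 1) = 0.75·0.3737 / (0.75·0.3737 + 0.8·0.6263) ≈ 0.3588
After a trace-element assay='match': P(plant 1) = 0.25·0.3588 / (0.25·0.3588 + 0.2·0.6412) ≈ 0.4115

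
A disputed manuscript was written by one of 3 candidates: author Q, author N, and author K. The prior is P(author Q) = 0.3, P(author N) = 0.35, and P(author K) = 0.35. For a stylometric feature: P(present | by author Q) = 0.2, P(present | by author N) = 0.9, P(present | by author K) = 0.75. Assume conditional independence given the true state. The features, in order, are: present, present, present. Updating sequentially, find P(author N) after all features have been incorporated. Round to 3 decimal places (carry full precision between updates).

After 'present': normaliser = 0.2·0.3000 + 0.9·0.3500 + 0.75·0.3500; P(author Q) ≈ 0.0941, P(author N) ≈ 0.4941, P(author K) ≈ 0.4118
After 'present': normaliser = 0.2·0.0941 + 0.9·0.4941 + 0.75·0.4118; P(author Q) ≈ 0.0244, P(author N) ≈ 0.5758, P(author K) ≈ 0.3998
After 'present': normaliser = 0.2·0.0244 + 0.9·0.5758 + 0.75·0.3998; P(author Q) ≈ 0.0059, P(author N) ≈ 0.6297, P(author K) ≈ 0.3644

0.630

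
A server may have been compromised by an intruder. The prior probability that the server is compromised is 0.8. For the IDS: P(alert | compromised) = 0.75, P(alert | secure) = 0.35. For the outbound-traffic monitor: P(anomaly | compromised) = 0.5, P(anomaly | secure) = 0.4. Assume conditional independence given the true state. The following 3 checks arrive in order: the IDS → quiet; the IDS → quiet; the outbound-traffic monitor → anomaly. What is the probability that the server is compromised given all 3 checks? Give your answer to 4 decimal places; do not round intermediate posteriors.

0.4252

After the IDS='quiet': P(compromised) = 0.25·0.8000 / (0.25·0.8000 + 0.65·0.2000) ≈ 0.6061
After the IDS='quiet': P(compromised) = 0.25·0.6061 / (0.25·0.6061 + 0.65·0.3939) ≈ 0.3717
After the outbound-traffic monitor='anomaly': P(compromised) = 0.5·0.3717 / (0.5·0.3717 + 0.4·0.6283) ≈ 0.4252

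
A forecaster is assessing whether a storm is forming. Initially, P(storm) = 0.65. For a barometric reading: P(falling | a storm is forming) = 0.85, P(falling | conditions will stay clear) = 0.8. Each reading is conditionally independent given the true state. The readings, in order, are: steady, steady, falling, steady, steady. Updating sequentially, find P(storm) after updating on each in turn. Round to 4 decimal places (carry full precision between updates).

0.3844

After 'steady': P(storm) = 0.15·0.6500 / (0.15·0.6500 + 0.2·0.3500) ≈ 0.5821
After 'steady': P(storm) = 0.15·0.5821 / (0.15·0.5821 + 0.2·0.4179) ≈ 0.5109
After 'falling': P(storm) = 0.85·0.5109 / (0.85·0.5109 + 0.8·0.4891) ≈ 0.5261
After 'steady': P(storm) = 0.15·0.5261 / (0.15·0.5261 + 0.2·0.4739) ≈ 0.4543
After 'steady': P(storm) = 0.15·0.4543 / (0.15·0.4543 + 0.2·0.5457) ≈ 0.3844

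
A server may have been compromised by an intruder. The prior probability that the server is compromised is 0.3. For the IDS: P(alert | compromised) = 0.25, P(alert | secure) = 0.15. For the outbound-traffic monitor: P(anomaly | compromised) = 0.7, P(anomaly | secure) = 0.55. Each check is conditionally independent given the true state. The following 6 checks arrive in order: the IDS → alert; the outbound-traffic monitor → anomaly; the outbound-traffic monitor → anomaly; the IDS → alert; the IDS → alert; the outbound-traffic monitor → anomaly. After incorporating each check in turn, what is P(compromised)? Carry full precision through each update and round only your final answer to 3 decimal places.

After the IDS='alert': P(compromised) = 0.25·0.3000 / (0.25·0.3000 + 0.15·0.7000) ≈ 0.4167
After the outbound-traffic monitor='anomaly': P(compromised) = 0.7·0.4167 / (0.7·0.4167 + 0.55·0.5833) ≈ 0.4762
After the outbound-traffic monitor='anomaly': P(compromised) = 0.7·0.4762 / (0.7·0.4762 + 0.55·0.5238) ≈ 0.5364
After the IDS='alert': P(compromised) = 0.25·0.5364 / (0.25·0.5364 + 0.15·0.4636) ≈ 0.6585
After the IDS='alert': P(compromised) = 0.25·0.6585 / (0.25·0.6585 + 0.15·0.3415) ≈ 0.7627
After the outbound-traffic monitor='anomaly': P(compromised) = 0.7·0.7627 / (0.7·0.7627 + 0.55·0.2373) ≈ 0.8036

0.804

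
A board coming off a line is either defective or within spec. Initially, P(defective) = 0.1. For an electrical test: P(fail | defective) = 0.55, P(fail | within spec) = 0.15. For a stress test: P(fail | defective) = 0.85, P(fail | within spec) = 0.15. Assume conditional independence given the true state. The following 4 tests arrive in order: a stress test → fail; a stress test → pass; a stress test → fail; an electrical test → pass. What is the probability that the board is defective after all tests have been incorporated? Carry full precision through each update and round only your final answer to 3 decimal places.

0.250

After a stress test='fail': P(defective) = 0.85·0.1000 / (0.85·0.1000 + 0.15·0.9000) ≈ 0.3864
After a stress test='pass': P(defective) = 0.15·0.3864 / (0.15·0.3864 + 0.85·0.6136) ≈ 0.1000
After a stress test='fail': P(defective) = 0.85·0.1000 / (0.85·0.1000 + 0.15·0.9000) ≈ 0.3864
After an electrical test='pass': P(defective) = 0.45·0.3864 / (0.45·0.3864 + 0.85·0.6136) ≈ 0.2500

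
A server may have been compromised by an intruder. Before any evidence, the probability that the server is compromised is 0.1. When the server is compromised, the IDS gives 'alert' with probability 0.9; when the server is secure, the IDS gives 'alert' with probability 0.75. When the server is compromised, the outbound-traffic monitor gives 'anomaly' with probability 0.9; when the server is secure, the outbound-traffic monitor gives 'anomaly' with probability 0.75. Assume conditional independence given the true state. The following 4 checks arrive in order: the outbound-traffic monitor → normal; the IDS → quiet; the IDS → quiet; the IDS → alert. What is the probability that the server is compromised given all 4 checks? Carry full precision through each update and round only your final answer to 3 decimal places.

0.008

Each posterior becomes the prior for the next update.
After the outbound-traffic monitor='normal': P(compromised) = 0.1·0.1000 / (0.1·0.1000 + 0.25·0.9000) ≈ 0.0426
After the IDS='quiet': P(compromised) = 0.1·0.0426 / (0.1·0.0426 + 0.25·0.9574) ≈ 0.0175
After the IDS='quiet': P(compromised) = 0.1·0.0175 / (0.1·0.0175 + 0.25·0.9825) ≈ 0.0071
After the IDS='alert': P(compromised) = 0.9·0.0071 / (0.9·0.0071 + 0.75·0.9929) ≈ 0.0085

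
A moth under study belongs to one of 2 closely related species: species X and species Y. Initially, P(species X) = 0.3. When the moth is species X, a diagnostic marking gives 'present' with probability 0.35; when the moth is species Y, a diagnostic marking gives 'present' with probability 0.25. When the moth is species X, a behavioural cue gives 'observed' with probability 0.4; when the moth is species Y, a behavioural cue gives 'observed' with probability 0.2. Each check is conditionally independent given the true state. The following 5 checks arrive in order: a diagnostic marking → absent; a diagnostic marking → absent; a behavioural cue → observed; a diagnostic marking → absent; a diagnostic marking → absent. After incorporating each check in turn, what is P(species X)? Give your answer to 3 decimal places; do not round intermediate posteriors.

Each posterior becomes the prior for the next update.
After a diagnostic marking='absent': P(species X) = 0.65·0.3000 / (0.65·0.3000 + 0.75·0.7000) ≈ 0.2708
After a diagnostic marking='absent': P(species X) = 0.65·0.2708 / (0.65·0.2708 + 0.75·0.7292) ≈ 0.2435
After a behavioural cue='observed': P(species X) = 0.4·0.2435 / (0.4·0.2435 + 0.2·0.7565) ≈ 0.3917
After a diagnostic marking='absent': P(species X) = 0.65·0.3917 / (0.65·0.3917 + 0.75·0.6083) ≈ 0.3581
After a diagnostic marking='absent': P(species X) = 0.65·0.3581 / (0.65·0.3581 + 0.75·0.6419) ≈ 0.3260

0.326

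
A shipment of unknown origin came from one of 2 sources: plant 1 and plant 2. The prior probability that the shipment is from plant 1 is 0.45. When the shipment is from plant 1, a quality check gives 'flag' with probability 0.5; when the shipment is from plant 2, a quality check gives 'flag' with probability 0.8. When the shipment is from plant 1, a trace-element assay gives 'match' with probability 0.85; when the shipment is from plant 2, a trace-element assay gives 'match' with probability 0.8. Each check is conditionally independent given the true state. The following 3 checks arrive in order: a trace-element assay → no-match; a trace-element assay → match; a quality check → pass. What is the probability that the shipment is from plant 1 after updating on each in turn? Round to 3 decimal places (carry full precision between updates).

Apply Bayes' rule sequentially, carrying P(plant 1) forward.
After a trace-element assay='no-match': P(plant 1) = 0.15·0.4500 / (0.15·0.4500 + 0.2·0.5500) ≈ 0.3803
After a trace-element assay='match': P(plant 1) = 0.85·0.3803 / (0.85·0.3803 + 0.8·0.6197) ≈ 0.3947
After a quality check='pass': P(plant 1) = 0.5·0.3947 / (0.5·0.3947 + 0.2·0.6053) ≈ 0.6198

0.620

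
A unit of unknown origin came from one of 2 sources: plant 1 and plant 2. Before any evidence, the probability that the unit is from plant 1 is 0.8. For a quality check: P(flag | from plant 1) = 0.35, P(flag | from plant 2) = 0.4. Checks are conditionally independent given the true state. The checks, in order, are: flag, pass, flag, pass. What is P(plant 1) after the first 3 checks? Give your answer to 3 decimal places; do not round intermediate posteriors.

Each posterior becomes the prior for the next update.
After 'flag': P(plant 1) = 0.35·0.8000 / (0.35·0.8000 + 0.4·0.2000) ≈ 0.7778
After 'pass': P(plant 1) = 0.65·0.7778 / (0.65·0.7778 + 0.6·0.2222) ≈ 0.7913
After 'flag': P(plant 1) = 0.35·0.7913 / (0.35·0.7913 + 0.4·0.2087) ≈ 0.7684

0.768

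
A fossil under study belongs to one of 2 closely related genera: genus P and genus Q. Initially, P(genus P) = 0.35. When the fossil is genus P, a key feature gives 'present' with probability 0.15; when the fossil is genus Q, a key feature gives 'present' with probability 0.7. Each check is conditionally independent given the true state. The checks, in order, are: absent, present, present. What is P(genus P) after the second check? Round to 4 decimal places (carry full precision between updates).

0.2464

Apply Bayes' rule sequentially, carrying P(genus P) forward.
After 'absent': P(genus P) = 0.85·0.3500 / (0.85·0.3500 + 0.3·0.6500) ≈ 0.6041
After 'present': P(genus P) = 0.15·0.6041 / (0.15·0.6041 + 0.7·0.3959) ≈ 0.2464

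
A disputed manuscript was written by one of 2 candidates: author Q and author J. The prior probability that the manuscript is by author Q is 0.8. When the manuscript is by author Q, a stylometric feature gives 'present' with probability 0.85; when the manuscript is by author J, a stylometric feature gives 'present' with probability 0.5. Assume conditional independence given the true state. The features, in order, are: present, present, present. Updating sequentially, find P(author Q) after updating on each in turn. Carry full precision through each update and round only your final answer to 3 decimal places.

After 'present': P(author Q) = 0.85·0.8000 / (0.85·0.8000 + 0.5·0.2000) ≈ 0.8718
After 'present': P(author Q) = 0.85·0.8718 / (0.85·0.8718 + 0.5·0.1282) ≈ 0.9204
After 'present': P(author Q) = 0.85·0.9204 / (0.85·0.9204 + 0.5·0.0796) ≈ 0.9516

0.952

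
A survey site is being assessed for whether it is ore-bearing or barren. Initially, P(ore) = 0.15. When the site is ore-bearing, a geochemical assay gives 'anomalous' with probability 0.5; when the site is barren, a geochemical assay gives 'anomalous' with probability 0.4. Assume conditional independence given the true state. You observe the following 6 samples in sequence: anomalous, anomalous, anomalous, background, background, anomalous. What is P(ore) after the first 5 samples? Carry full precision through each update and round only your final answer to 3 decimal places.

0.193

After 'anomalous': P(ore) = 0.5·0.1500 / (0.5·0.1500 + 0.4·0.8500) ≈ 0.1807
After 'anomalous': P(ore) = 0.5·0.1807 / (0.5·0.1807 + 0.4·0.8193) ≈ 0.2161
After 'anomalous': P(ore) = 0.5·0.2161 / (0.5·0.2161 + 0.4·0.7839) ≈ 0.2563
After 'background': P(ore) = 0.5·0.2563 / (0.5·0.2563 + 0.6·0.7437) ≈ 0.2231
After 'background': P(ore) = 0.5·0.2231 / (0.5·0.2231 + 0.6·0.7769) ≈ 0.1931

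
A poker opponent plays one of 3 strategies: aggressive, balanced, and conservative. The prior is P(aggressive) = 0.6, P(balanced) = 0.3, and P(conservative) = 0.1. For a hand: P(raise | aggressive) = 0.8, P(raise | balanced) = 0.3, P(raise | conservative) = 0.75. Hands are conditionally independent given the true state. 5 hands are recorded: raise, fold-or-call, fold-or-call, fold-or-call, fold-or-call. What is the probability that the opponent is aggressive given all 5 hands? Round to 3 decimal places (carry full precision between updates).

0.034

After 'raise': normaliser = 0.8·0.6000 + 0.3·0.3000 + 0.75·0.1000; P(aggressive) ≈ 0.7442, P(balanced) ≈ 0.1395, P(conservative) ≈ 0.1163
After 'fold-or-call': normaliser = 0.2·0.7442 + 0.7·0.1395 + 0.25·0.1163; P(aggressive) ≈ 0.5401, P(balanced) ≈ 0.3544, P(conservative) ≈ 0.1055
After 'fold-or-call': normaliser = 0.2·0.5401 + 0.7·0.3544 + 0.25·0.1055; P(aggressive) ≈ 0.2824, P(balanced) ≈ 0.6486, P(conservative) ≈ 0.0689
After 'fold-or-call': normaliser = 0.2·0.2824 + 0.7·0.6486 + 0.25·0.0689; P(aggressive) ≈ 0.1070, P(balanced) ≈ 0.8603, P(conservative) ≈ 0.0327
After 'fold-or-call': normaliser = 0.2·0.1070 + 0.7·0.8603 + 0.25·0.0327; P(aggressive) ≈ 0.0339, P(balanced) ≈ 0.9532, P(conservative) ≈ 0.0129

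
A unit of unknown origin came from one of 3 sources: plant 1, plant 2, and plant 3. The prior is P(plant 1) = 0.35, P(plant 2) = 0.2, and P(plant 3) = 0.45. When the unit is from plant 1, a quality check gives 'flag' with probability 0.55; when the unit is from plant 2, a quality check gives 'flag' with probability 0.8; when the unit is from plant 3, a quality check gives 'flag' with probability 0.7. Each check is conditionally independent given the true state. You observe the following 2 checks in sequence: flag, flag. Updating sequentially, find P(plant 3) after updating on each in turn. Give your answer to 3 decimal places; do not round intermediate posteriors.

0.485

After 'flag': normaliser = 0.55·0.3500 + 0.8·0.2000 + 0.7·0.4500; P(plant 1) ≈ 0.2884, P(plant 2) ≈ 0.2397, P(plant 3) ≈ 0.4719
After 'flag': normaliser = 0.55·0.2884 + 0.8·0.2397 + 0.7·0.4719; P(plant 1) ≈ 0.2330, P(plant 2) ≈ 0.2817, P(plant 3) ≈ 0.4853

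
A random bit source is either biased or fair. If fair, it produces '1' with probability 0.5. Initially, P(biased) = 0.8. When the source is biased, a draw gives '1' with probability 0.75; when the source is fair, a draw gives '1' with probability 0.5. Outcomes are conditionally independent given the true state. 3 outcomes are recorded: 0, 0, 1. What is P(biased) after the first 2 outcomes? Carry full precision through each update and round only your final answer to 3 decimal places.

Apply Bayes' rule sequentially, carrying P(biased) forward.
After '0': P(biased) = 0.25·0.8000 / (0.25·0.8000 + 0.5·0.2000) ≈ 0.6667
After '0': P(biased) = 0.25·0.6667 / (0.25·0.6667 + 0.5·0.3333) ≈ 0.5000

0.500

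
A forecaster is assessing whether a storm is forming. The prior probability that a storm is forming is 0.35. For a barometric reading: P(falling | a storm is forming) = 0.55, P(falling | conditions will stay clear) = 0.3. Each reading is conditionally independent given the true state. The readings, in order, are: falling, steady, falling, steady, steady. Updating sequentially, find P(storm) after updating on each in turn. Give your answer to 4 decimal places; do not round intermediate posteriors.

0.3247

After 'falling': P(storm) = 0.55·0.3500 / (0.55·0.3500 + 0.3·0.6500) ≈ 0.4968
After 'steady': P(storm) = 0.45·0.4968 / (0.45·0.4968 + 0.7·0.5032) ≈ 0.3882
After 'falling': P(storm) = 0.55·0.3882 / (0.55·0.3882 + 0.3·0.6118) ≈ 0.5378
After 'steady': P(storm) = 0.45·0.5378 / (0.45·0.5378 + 0.7·0.4622) ≈ 0.4279
After 'steady': P(storm) = 0.45·0.4279 / (0.45·0.4279 + 0.7·0.5721) ≈ 0.3247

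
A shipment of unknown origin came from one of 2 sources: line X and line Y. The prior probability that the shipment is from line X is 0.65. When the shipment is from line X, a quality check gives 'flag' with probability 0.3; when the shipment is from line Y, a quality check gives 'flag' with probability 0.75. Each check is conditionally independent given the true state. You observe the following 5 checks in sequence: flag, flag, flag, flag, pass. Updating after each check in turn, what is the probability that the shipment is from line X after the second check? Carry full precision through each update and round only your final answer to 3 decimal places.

After 'flag': P(line X) = 0.3·0.6500 / (0.3·0.6500 + 0.75·0.3500) ≈ 0.4262
After 'flag': P(line X) = 0.3·0.4262 / (0.3·0.4262 + 0.75·0.5738) ≈ 0.2291

0.229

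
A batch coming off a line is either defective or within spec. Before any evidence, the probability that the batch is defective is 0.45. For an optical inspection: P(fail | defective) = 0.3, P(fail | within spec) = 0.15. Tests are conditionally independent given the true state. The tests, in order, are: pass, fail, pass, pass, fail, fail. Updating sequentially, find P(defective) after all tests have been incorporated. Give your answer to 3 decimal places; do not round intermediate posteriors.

After 'pass': P(defective) = 0.7·0.4500 / (0.7·0.4500 + 0.85·0.5500) ≈ 0.4026
After 'fail': P(defective) = 0.3·0.4026 / (0.3·0.4026 + 0.15·0.5974) ≈ 0.5740
After 'pass': P(defective) = 0.7·0.5740 / (0.7·0.5740 + 0.85·0.4260) ≈ 0.5260
After 'pass': P(defective) = 0.7·0.5260 / (0.7·0.5260 + 0.85·0.4740) ≈ 0.4775
After 'fail': P(defective) = 0.3·0.4775 / (0.3·0.4775 + 0.15·0.5225) ≈ 0.6464
After 'fail': P(defective) = 0.3·0.6464 / (0.3·0.6464 + 0.15·0.3536) ≈ 0.7852

0.785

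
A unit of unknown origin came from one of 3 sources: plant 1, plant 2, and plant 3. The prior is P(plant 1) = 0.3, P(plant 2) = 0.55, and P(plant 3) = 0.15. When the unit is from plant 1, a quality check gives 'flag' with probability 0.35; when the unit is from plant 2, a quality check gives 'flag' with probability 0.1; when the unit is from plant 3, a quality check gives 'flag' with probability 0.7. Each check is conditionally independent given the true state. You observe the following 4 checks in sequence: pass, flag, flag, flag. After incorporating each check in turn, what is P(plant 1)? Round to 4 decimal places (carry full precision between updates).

0.3442

After 'pass': normaliser = 0.65·0.3000 + 0.9·0.5500 + 0.3·0.1500; P(plant 1) ≈ 0.2653, P(plant 2) ≈ 0.6735, P(plant 3) ≈ 0.0612
After 'flag': normaliser = 0.35·0.2653 + 0.1·0.6735 + 0.7·0.0612; P(plant 1) ≈ 0.4573, P(plant 2) ≈ 0.3317, P(plant 3) ≈ 0.2111
After 'flag': normaliser = 0.35·0.4573 + 0.1·0.3317 + 0.7·0.2111; P(plant 1) ≈ 0.4694, P(plant 2) ≈ 0.0973, P(plant 3) ≈ 0.4333
After 'flag': normaliser = 0.35·0.4694 + 0.1·0.0973 + 0.7·0.4333; P(plant 1) ≈ 0.3442, P(plant 2) ≈ 0.0204, P(plant 3) ≈ 0.6354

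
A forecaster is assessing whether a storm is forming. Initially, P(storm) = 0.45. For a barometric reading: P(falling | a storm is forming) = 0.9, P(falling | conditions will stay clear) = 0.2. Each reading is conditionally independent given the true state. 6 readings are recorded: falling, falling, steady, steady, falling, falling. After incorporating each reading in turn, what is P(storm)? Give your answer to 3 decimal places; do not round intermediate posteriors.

0.840

Apply Bayes' rule sequentially, carrying P(storm) forward.
After 'falling': P(storm) = 0.9·0.4500 / (0.9·0.4500 + 0.2·0.5500) ≈ 0.7864
After 'falling': P(storm) = 0.9·0.7864 / (0.9·0.7864 + 0.2·0.2136) ≈ 0.9431
After 'steady': P(storm) = 0.1·0.9431 / (0.1·0.9431 + 0.8·0.0569) ≈ 0.6744
After 'steady': P(storm) = 0.1·0.6744 / (0.1·0.6744 + 0.8·0.3256) ≈ 0.2056
After 'falling': P(storm) = 0.9·0.2056 / (0.9·0.2056 + 0.2·0.7944) ≈ 0.5381
After 'falling': P(storm) = 0.9·0.5381 / (0.9·0.5381 + 0.2·0.4619) ≈ 0.8398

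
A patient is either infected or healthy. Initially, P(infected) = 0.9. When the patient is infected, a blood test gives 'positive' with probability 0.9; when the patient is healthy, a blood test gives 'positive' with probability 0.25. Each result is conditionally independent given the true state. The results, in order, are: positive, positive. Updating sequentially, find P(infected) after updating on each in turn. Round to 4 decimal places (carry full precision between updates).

0.9915

After 'positive': P(infected) = 0.9·0.9000 / (0.9·0.9000 + 0.25·0.1000) ≈ 0.9701
After 'positive': P(infected) = 0.9·0.9701 / (0.9·0.9701 + 0.25·0.0299) ≈ 0.9915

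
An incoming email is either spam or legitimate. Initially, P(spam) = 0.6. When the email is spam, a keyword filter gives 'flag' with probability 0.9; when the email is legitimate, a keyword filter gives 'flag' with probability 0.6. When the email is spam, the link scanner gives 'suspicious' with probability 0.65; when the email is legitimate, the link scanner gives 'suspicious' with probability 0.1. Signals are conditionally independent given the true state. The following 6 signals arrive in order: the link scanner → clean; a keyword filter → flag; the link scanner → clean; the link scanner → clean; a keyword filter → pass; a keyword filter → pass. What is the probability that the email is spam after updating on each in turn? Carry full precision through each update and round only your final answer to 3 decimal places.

0.008

After the link scanner='clean': P(spam) = 0.35·0.6000 / (0.35·0.6000 + 0.9·0.4000) ≈ 0.3684
After a keyword filter='flag': P(spam) = 0.9·0.3684 / (0.9·0.3684 + 0.6·0.6316) ≈ 0.4667
After the link scanner='clean': P(spam) = 0.35·0.4667 / (0.35·0.4667 + 0.9·0.5333) ≈ 0.2539
After the link scanner='clean': P(spam) = 0.35·0.2539 / (0.35·0.2539 + 0.9·0.7461) ≈ 0.1169
After a keyword filter='pass': P(spam) = 0.1·0.1169 / (0.1·0.1169 + 0.4·0.8831) ≈ 0.0320
After a keyword filter='pass': P(spam) = 0.1·0.0320 / (0.1·0.0320 + 0.4·0.9680) ≈ 0.0082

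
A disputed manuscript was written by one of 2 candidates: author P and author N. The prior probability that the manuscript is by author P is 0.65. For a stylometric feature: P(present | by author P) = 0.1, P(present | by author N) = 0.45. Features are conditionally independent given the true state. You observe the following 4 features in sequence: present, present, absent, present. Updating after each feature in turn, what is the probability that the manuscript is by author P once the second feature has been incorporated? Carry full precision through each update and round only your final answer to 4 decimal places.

0.0840

After 'present': P(author P) = 0.1·0.6500 / (0.1·0.6500 + 0.45·0.3500) ≈ 0.2921
After 'present': P(author P) = 0.1·0.2921 / (0.1·0.2921 + 0.45·0.7079) ≈ 0.0840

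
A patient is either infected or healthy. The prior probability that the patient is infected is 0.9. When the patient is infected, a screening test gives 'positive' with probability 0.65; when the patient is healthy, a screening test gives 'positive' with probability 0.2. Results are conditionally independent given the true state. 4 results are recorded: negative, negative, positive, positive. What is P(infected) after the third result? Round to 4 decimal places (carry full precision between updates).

0.8485

After 'negative': P(infected) = 0.35·0.9000 / (0.35·0.9000 + 0.8·0.1000) ≈ 0.7975
After 'negative': P(infected) = 0.35·0.7975 / (0.35·0.7975 + 0.8·0.2025) ≈ 0.6327
After 'positive': P(infected) = 0.65·0.6327 / (0.65·0.6327 + 0.2·0.3673) ≈ 0.8485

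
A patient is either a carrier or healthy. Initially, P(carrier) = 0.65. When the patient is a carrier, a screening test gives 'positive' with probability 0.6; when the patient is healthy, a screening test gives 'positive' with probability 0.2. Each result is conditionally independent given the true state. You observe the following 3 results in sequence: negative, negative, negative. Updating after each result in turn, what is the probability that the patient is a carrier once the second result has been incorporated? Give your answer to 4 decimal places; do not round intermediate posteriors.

Apply Bayes' rule sequentially, carrying P(carrier) forward.
After 'negative': P(carrier) = 0.4·0.6500 / (0.4·0.6500 + 0.8·0.3500) ≈ 0.4815
After 'negative': P(carrier) = 0.4·0.4815 / (0.4·0.4815 + 0.8·0.5185) ≈ 0.3171

0.3171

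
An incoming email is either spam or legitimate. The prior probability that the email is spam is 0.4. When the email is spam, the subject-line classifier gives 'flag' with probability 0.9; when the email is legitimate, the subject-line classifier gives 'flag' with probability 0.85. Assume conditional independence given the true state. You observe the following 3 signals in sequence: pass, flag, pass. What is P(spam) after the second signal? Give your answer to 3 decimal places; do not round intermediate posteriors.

0.320

After 'pass': P(spam) = 0.1·0.4000 / (0.1·0.4000 + 0.15·0.6000) ≈ 0.3077
After 'flag': P(spam) = 0.9·0.3077 / (0.9·0.3077 + 0.85·0.6923) ≈ 0.3200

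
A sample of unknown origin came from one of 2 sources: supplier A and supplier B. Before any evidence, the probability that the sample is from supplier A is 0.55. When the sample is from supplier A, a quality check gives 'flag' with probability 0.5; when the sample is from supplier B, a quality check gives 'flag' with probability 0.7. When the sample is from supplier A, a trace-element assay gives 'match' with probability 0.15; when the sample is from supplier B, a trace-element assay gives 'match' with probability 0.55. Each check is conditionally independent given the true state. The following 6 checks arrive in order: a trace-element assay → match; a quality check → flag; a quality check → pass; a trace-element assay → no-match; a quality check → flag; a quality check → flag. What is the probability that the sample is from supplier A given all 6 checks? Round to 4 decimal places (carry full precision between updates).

0.2766

Each posterior becomes the prior for the next update.
After a trace-element assay='match': P(supplier A) = 0.15·0.5500 / (0.15·0.5500 + 0.55·0.4500) ≈ 0.2500
After a quality check='flag': P(supplier A) = 0.5·0.2500 / (0.5·0.2500 + 0.7·0.7500) ≈ 0.1923
After a quality check='pass': P(supplier A) = 0.5·0.1923 / (0.5·0.1923 + 0.3·0.8077) ≈ 0.2841
After a trace-element assay='no-match': P(supplier A) = 0.85·0.2841 / (0.85·0.2841 + 0.45·0.7159) ≈ 0.4284
After a quality check='flag': P(supplier A) = 0.5·0.4284 / (0.5·0.4284 + 0.7·0.5716) ≈ 0.3487
After a quality check='flag': P(supplier A) = 0.5·0.3487 / (0.5·0.3487 + 0.7·0.6513) ≈ 0.2766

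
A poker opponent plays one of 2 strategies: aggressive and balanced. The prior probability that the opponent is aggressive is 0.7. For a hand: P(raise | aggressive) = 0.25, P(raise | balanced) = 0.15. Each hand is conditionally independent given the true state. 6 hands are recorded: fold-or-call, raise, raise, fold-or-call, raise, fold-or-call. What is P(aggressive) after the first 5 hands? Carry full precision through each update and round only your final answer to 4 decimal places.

0.8937

After 'fold-or-call': P(aggressive) = 0.75·0.7000 / (0.75·0.7000 + 0.85·0.3000) ≈ 0.6731
After 'raise': P(aggressive) = 0.25·0.6731 / (0.25·0.6731 + 0.15·0.3269) ≈ 0.7743
After 'raise': P(aggressive) = 0.25·0.7743 / (0.25·0.7743 + 0.15·0.2257) ≈ 0.8512
After 'fold-or-call': P(aggressive) = 0.75·0.8512 / (0.75·0.8512 + 0.85·0.1488) ≈ 0.8346
After 'raise': P(aggressive) = 0.25·0.8346 / (0.25·0.8346 + 0.15·0.1654) ≈ 0.8937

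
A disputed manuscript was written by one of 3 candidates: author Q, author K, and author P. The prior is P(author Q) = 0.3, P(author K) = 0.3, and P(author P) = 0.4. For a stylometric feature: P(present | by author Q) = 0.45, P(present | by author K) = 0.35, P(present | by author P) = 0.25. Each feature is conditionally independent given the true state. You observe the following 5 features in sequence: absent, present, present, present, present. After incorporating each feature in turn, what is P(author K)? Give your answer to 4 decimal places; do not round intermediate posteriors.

0.2693

After 'absent': normaliser = 0.55·0.3000 + 0.65·0.3000 + 0.75·0.4000; P(author Q) ≈ 0.2500, P(author K) ≈ 0.2955, P(author P) ≈ 0.4545
After 'present': normaliser = 0.45·0.2500 + 0.35·0.2955 + 0.25·0.4545; P(author Q) ≈ 0.3414, P(author K) ≈ 0.3138, P(author P) ≈ 0.3448
After 'present': normaliser = 0.45·0.3414 + 0.35·0.3138 + 0.25·0.3448; P(author Q) ≈ 0.4393, P(author K) ≈ 0.3141, P(author P) ≈ 0.2465
After 'present': normaliser = 0.45·0.4393 + 0.35·0.3141 + 0.25·0.2465; P(author Q) ≈ 0.5354, P(author K) ≈ 0.2977, P(author P) ≈ 0.1669
After 'present': normaliser = 0.45·0.5354 + 0.35·0.2977 + 0.25·0.1669; P(author Q) ≈ 0.6228, P(author K) ≈ 0.2693, P(author P) ≈ 0.1079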